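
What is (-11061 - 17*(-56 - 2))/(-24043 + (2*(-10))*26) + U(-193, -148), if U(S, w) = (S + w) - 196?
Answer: -13180256/24563 ≈ -536.59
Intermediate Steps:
U(S, w) = -196 + S + w
(-11061 - 17*(-56 - 2))/(-24043 + (2*(-10))*26) + U(-193, -148) = (-11061 - 17*(-56 - 2))/(-24043 + (2*(-10))*26) + (-196 - 193 - 148) = (-11061 - 17*(-58))/(-24043 - 20*26) - 537 = (-11061 + 986)/(-24043 - 520) - 537 = -10075/(-24563) - 537 = -10075*(-1/24563) - 537 = 10075/24563 - 537 = -13180256/24563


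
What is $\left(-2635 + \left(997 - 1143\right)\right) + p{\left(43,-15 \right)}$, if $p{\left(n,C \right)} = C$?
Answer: $-2796$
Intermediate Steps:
$\left(-2635 + \left(997 - 1143\right)\right) + p{\left(43,-15 \right)} = \left(-2635 + \left(997 - 1143\right)\right) - 15 = \left(-2635 - 146\right) - 15 = -2781 - 15 = -2796$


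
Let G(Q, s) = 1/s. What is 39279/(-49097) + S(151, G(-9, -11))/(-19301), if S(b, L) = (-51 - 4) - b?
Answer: -748009997/947621197 ≈ -0.78936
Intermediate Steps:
S(b, L) = -55 - b
39279/(-49097) + S(151, G(-9, -11))/(-19301) = 39279/(-49097) + (-55 - 1*151)/(-19301) = 39279*(-1/49097) + (-55 - 151)*(-1/19301) = -39279/49097 - 206*(-1/19301) = -39279/49097 + 206/19301 = -748009997/947621197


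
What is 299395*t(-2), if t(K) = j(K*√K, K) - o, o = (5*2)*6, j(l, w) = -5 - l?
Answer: -19460675 + 598790*I*√2 ≈ -1.9461e+7 + 8.4682e+5*I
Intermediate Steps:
o = 60 (o = 10*6 = 60)
t(K) = -65 - K^(3/2) (t(K) = (-5 - K*√K) - 1*60 = (-5 - K^(3/2)) - 60 = -65 - K^(3/2))
299395*t(-2) = 299395*(-65 - (-2)^(3/2)) = 299395*(-65 - (-2)*I*√2) = 299395*(-65 + 2*I*√2) = -19460675 + 598790*I*√2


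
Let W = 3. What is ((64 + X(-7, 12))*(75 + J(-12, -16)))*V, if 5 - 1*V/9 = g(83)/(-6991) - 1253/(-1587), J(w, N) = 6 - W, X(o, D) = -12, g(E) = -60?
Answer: 567255635856/3698239 ≈ 1.5339e+5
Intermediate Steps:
J(w, N) = 3 (J(w, N) = 6 - 1*3 = 6 - 3 = 3)
V = 139855926/3698239 (V = 45 - 9*(-60/(-6991) - 1253/(-1587)) = 45 - 9*(-60*(-1/6991) - 1253*(-1/1587)) = 45 - 9*(60/6991 + 1253/1587) = 45 - 9*8854943/11094717 = 45 - 26564829/3698239 = 139855926/3698239 ≈ 37.817)
((64 + X(-7, 12))*(75 + J(-12, -16)))*V = ((64 - 12)*(75 + 3))*(139855926/3698239) = (52*78)*(139855926/3698239) = 4056*(139855926/3698239) = 567255635856/3698239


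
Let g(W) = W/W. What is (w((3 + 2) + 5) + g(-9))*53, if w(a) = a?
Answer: 583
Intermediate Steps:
g(W) = 1
(w((3 + 2) + 5) + g(-9))*53 = (((3 + 2) + 5) + 1)*53 = ((5 + 5) + 1)*53 = (10 + 1)*53 = 11*53 = 583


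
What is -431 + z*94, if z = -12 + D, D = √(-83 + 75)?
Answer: -1559 + 188*I*√2 ≈ -1559.0 + 265.87*I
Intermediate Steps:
D = 2*I*√2 (D = √(-8) = 2*I*√2 ≈ 2.8284*I)
z = -12 + 2*I*√2 ≈ -12.0 + 2.8284*I
-431 + z*94 = -431 + (-12 + 2*I*√2)*94 = -431 + (-1128 + 188*I*√2) = -1559 + 188*I*√2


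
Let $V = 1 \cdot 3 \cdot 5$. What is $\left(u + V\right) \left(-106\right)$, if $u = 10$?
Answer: $-2650$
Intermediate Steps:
$V = 15$ ($V = 3 \cdot 5 = 15$)
$\left(u + V\right) \left(-106\right) = \left(10 + 15\right) \left(-106\right) = 25 \left(-106\right) = -2650$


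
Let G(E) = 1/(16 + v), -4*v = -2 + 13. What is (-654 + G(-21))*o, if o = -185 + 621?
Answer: -15110888/53 ≈ -2.8511e+5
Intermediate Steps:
v = -11/4 (v = -(-2 + 13)/4 = -¼*11 = -11/4 ≈ -2.7500)
o = 436
G(E) = 4/53 (G(E) = 1/(16 - 11/4) = 1/(53/4) = 4/53)
(-654 + G(-21))*o = (-654 + 4/53)*436 = -34658/53*436 = -15110888/53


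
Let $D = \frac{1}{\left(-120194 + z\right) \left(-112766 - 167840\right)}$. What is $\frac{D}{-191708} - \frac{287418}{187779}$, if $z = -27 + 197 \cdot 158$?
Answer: $- \frac{459180281434061719953}{299996569690856745080} \approx -1.5306$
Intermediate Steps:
$z = 31099$ ($z = -27 + 31126 = 31099$)
$D = \frac{1}{25000591570}$ ($D = \frac{1}{\left(-120194 + 31099\right) \left(-112766 - 167840\right)} = \frac{1}{\left(-89095\right) \left(-280606\right)} = \frac{1}{25000591570} \approx 3.9999 \cdot 10^{-11}$)
$\frac{D}{-191708} - \frac{287418}{187779} = \frac{1}{25000591570 \left(-191708\right)} - \frac{287418}{187779} = \frac{1}{25000591570} \left(- \frac{1}{191708}\right) - \frac{95806}{62593} = - \frac{1}{4792813408701560} - \frac{95806}{62593} = - \frac{459180281434061719953}{299996569690856745080}$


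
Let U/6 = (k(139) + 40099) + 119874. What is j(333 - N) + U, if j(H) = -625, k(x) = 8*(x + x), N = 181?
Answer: 972557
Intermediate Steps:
k(x) = 16*x (k(x) = 8*(2*x) = 16*x)
U = 973182 (U = 6*((16*139 + 40099) + 119874) = 6*((2224 + 40099) + 119874) = 6*(42323 + 119874) = 6*162197 = 973182)
j(333 - N) + U = -625 + 973182 = 972557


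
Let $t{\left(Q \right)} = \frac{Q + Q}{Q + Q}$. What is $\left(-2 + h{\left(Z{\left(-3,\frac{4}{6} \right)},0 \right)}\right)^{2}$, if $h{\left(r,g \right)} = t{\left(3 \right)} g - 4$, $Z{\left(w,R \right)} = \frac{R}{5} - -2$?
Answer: $36$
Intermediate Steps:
$t{\left(Q \right)} = 1$ ($t{\left(Q \right)} = \frac{2 Q}{2 Q} = 2 Q \frac{1}{2 Q} = 1$)
$Z{\left(w,R \right)} = 2 + \frac{R}{5}$ ($Z{\left(w,R \right)} = R \frac{1}{5} + 2 = \frac{R}{5} + 2 = 2 + \frac{R}{5}$)
$h{\left(r,g \right)} = -4 + g$ ($h{\left(r,g \right)} = 1 g - 4 = g - 4 = -4 + g$)
$\left(-2 + h{\left(Z{\left(-3,\frac{4}{6} \right)},0 \right)}\right)^{2} = \left(-2 + \left(-4 + 0\right)\right)^{2} = \left(-2 - 4\right)^{2} = \left(-6\right)^{2} = 36$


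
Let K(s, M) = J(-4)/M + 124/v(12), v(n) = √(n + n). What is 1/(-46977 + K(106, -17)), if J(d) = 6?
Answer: -40729365/1913357199217 - 8959*√6/1913357199217 ≈ -2.1298e-5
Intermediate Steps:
v(n) = √2*√n (v(n) = √(2*n) = √2*√n)
K(s, M) = 6/M + 31*√6/3 (K(s, M) = 6/M + 124/((√2*√12)) = 6/M + 124/((√2*(2*√3))) = 6/M + 124/((2*√6)) = 6/M + 124*(√6/12) = 6/M + 31*√6/3)
1/(-46977 + K(106, -17)) = 1/(-46977 + (6/(-17) + 31*√6/3)) = 1/(-46977 + (6*(-1/17) + 31*√6/3)) = 1/(-46977 + (-6/17 + 31*√6/3)) = 1/(-798615/17 + 31*√6/3)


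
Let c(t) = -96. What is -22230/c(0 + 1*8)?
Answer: 3705/16 ≈ 231.56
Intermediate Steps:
-22230/c(0 + 1*8) = -22230/(-96) = -22230*(-1/96) = 3705/16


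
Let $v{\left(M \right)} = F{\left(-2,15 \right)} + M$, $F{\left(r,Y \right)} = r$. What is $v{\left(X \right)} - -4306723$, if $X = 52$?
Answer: $4306773$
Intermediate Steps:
$v{\left(M \right)} = -2 + M$
$v{\left(X \right)} - -4306723 = \left(-2 + 52\right) - -4306723 = 50 + 4306723 = 4306773$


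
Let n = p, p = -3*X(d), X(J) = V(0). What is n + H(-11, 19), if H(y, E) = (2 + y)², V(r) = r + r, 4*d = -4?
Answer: 81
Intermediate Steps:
d = -1 (d = (¼)*(-4) = -1)
V(r) = 2*r
X(J) = 0 (X(J) = 2*0 = 0)
p = 0 (p = -3*0 = 0)
n = 0
n + H(-11, 19) = 0 + (2 - 11)² = 0 + (-9)² = 0 + 81 = 81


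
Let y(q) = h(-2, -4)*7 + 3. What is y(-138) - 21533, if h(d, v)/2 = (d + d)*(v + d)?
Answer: -21194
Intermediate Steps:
h(d, v) = 4*d*(d + v) (h(d, v) = 2*((d + d)*(v + d)) = 2*((2*d)*(d + v)) = 2*(2*d*(d + v)) = 4*d*(d + v))
y(q) = 339 (y(q) = (4*(-2)*(-2 - 4))*7 + 3 = (4*(-2)*(-6))*7 + 3 = 48*7 + 3 = 336 + 3 = 339)
y(-138) - 21533 = 339 - 21533 = -21194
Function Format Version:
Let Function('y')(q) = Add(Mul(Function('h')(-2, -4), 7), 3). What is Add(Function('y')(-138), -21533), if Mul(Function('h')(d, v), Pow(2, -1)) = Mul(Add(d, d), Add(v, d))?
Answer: -21194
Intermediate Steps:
Function('h')(d, v) = Mul(4, d, Add(d, v)) (Function('h')(d, v) = Mul(2, Mul(Add(d, d), Add(v, d))) = Mul(2, Mul(Mul(2, d), Add(d, v))) = Mul(2, Mul(2, d, Add(d, v))) = Mul(4, d, Add(d, v)))
Function('y')(q) = 339 (Function('y')(q) = Add(Mul(Mul(4, -2, Add(-2, -4)), 7), 3) = Add(Mul(Mul(4, -2, -6), 7), 3) = Add(Mul(48, 7), 3) = Add(336, 3) = 339)
Add(Function('y')(-138), -21533) = Add(339, -21533) = -21194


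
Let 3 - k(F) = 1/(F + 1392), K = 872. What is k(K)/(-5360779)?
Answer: -6791/12136803656 ≈ -5.5954e-7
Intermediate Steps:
k(F) = 3 - 1/(1392 + F) (k(F) = 3 - 1/(F + 1392) = 3 - 1/(1392 + F))
k(K)/(-5360779) = ((4175 + 3*872)/(1392 + 872))/(-5360779) = ((4175 + 2616)/2264)*(-1/5360779) = ((1/2264)*6791)*(-1/5360779) = (6791/2264)*(-1/5360779) = -6791/12136803656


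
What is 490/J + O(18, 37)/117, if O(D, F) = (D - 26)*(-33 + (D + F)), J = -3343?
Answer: -645698/391131 ≈ -1.6508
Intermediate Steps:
O(D, F) = (-26 + D)*(-33 + D + F)
490/J + O(18, 37)/117 = 490/(-3343) + (858 + 18**2 - 59*18 - 26*37 + 18*37)/117 = 490*(-1/3343) + (858 + 324 - 1062 - 962 + 666)*(1/117) = -490/3343 - 176*1/117 = -490/3343 - 176/117 = -645698/391131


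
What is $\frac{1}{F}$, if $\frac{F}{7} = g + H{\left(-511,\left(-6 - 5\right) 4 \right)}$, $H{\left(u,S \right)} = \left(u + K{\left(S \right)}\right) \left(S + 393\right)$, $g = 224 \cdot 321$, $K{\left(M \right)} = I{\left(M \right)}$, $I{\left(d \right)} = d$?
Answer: $- \frac{1}{852537} \approx -1.173 \cdot 10^{-6}$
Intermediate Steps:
$K{\left(M \right)} = M$
$g = 71904$
$H{\left(u,S \right)} = \left(393 + S\right) \left(S + u\right)$ ($H{\left(u,S \right)} = \left(u + S\right) \left(S + 393\right) = \left(S + u\right) \left(393 + S\right) = \left(393 + S\right) \left(S + u\right)$)
$F = -852537$ ($F = 7 \left(71904 + \left(\left(\left(-6 - 5\right) 4\right)^{2} + 393 \left(-6 - 5\right) 4 + 393 \left(-511\right) + \left(-6 - 5\right) 4 \left(-511\right)\right)\right) = 7 \left(71904 + \left(\left(\left(-11\right) 4\right)^{2} + 393 \left(\left(-11\right) 4\right) - 200823 + \left(-11\right) 4 \left(-511\right)\right)\right) = 7 \left(71904 + \left(\left(-44\right)^{2} + 393 \left(-44\right) - 200823 - -22484\right)\right) = 7 \left(71904 + \left(1936 - 17292 - 200823 + 22484\right)\right) = 7 \left(71904 - 193695\right) = 7 \left(-121791\right) = -852537$)
$\frac{1}{F} = \frac{1}{-852537} = - \frac{1}{852537}$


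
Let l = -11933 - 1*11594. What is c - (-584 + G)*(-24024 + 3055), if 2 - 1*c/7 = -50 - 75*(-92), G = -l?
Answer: 481043831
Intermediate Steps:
l = -23527 (l = -11933 - 11594 = -23527)
G = 23527 (G = -1*(-23527) = 23527)
c = -47936 (c = 14 - 7*(-50 - 75*(-92)) = 14 - 7*(-50 + 6900) = 14 - 7*6850 = 14 - 47950 = -47936)
c - (-584 + G)*(-24024 + 3055) = -47936 - (-584 + 23527)*(-24024 + 3055) = -47936 - 22943*(-20969) = -47936 - 1*(-481091767) = -47936 + 481091767 = 481043831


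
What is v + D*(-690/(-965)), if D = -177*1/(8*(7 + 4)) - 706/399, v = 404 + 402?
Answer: 907272143/1129436 ≈ 803.30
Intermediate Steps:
v = 806
D = -132751/35112 (D = -177/(8*11) - 706*1/399 = -177/88 - 706/399 = -132751/35112 ≈ -3.7808)
v + D*(-690/(-965)) = 806 - (-15266365)/(5852*(-965)) = 806 - (-15266365)*(-1)/(5852*965) = 806 - 132751/35112*138/193 = 806 - 3053273/1129436 = 907272143/1129436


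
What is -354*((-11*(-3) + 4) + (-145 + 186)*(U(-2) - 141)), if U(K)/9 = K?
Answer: 2294628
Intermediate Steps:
U(K) = 9*K
-354*((-11*(-3) + 4) + (-145 + 186)*(U(-2) - 141)) = -354*((-11*(-3) + 4) + (-145 + 186)*(9*(-2) - 141)) = -354*((33 + 4) + 41*(-18 - 141)) = -354*(37 + 41*(-159)) = -354*(37 - 6519) = -354*(-6482) = 2294628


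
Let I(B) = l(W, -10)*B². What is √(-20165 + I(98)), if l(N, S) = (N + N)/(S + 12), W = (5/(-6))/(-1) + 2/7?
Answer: I*√84759/3 ≈ 97.045*I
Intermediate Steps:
W = 47/42 (W = (5*(-⅙))*(-1) + 2*(⅐) = -⅚*(-1) + 2/7 = ⅚ + 2/7 = 47/42 ≈ 1.1190)
l(N, S) = 2*N/(12 + S) (l(N, S) = (2*N)/(12 + S) = 2*N/(12 + S))
I(B) = 47*B²/42 (I(B) = (2*(47/42)/(12 - 10))*B² = (2*(47/42)/2)*B² = (2*(47/42)*(½))*B² = 47*B²/42)
√(-20165 + I(98)) = √(-20165 + (47/42)*98²) = √(-20165 + (47/42)*9604) = √(-20165 + 32242/3) = √(-28253/3) = I*√84759/3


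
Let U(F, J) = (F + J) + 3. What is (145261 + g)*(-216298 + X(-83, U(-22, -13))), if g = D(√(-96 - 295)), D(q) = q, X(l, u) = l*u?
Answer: -31033850562 - 213642*I*√391 ≈ -3.1034e+10 - 4.2245e+6*I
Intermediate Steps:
U(F, J) = 3 + F + J
g = I*√391 (g = √(-96 - 295) = √(-391) = I*√391 ≈ 19.774*I)
(145261 + g)*(-216298 + X(-83, U(-22, -13))) = (145261 + I*√391)*(-216298 - 83*(3 - 22 - 13)) = (145261 + I*√391)*(-216298 - 83*(-32)) = (145261 + I*√391)*(-216298 + 2656) = (145261 + I*√391)*(-213642) = -31033850562 - 213642*I*√391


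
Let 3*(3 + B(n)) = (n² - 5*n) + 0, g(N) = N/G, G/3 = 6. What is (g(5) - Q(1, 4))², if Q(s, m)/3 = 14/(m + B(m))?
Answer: 5166529/324 ≈ 15946.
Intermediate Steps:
G = 18 (G = 3*6 = 18)
g(N) = N/18
B(n) = -3 - 5*n/3 + n²/3 (B(n) = -3 + ((n² - 5*n) + 0)/3 = -3 + (n² - 5*n)/3 = -3 + (-5*n/3 + n²/3) = -3 - 5*n/3 + n²/3)
Q(s, m) = 42/(-3 - 2*m/3 + m²/3) (Q(s, m) = 3*(14/(m + (-3 - 5*m/3 + m²/3))) = 3*(14/(-3 - 2*m/3 + m²/3)) = 42/(-3 - 2*m/3 + m²/3))
(g(5) - Q(1, 4))² = ((1/18)*5 - 126/(-9 + 4² - 2*4))² = (5/18 - 126/(-9 + 16 - 8))² = (5/18 - 126/(-1))² = (5/18 - 126*(-1))² = (5/18 - 1*(-126))² = (5/18 + 126)² = (2273/18)² = 5166529/324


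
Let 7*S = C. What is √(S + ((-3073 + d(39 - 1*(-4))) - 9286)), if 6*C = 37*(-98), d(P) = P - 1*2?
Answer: I*√111639/3 ≈ 111.37*I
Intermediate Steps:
d(P) = -2 + P (d(P) = P - 2 = -2 + P)
C = -1813/3 (C = (37*(-98))/6 = (⅙)*(-3626) = -1813/3 ≈ -604.33)
S = -259/3 (S = (⅐)*(-1813/3) = -259/3 ≈ -86.333)
√(S + ((-3073 + d(39 - 1*(-4))) - 9286)) = √(-259/3 + ((-3073 + (-2 + (39 - 1*(-4)))) - 9286)) = √(-259/3 + ((-3073 + (-2 + (39 + 4))) - 9286)) = √(-259/3 + ((-3073 + (-2 + 43)) - 9286)) = √(-259/3 + ((-3073 + 41) - 9286)) = √(-259/3 + (-3032 - 9286)) = √(-259/3 - 12318) = √(-37213/3) = I*√111639/3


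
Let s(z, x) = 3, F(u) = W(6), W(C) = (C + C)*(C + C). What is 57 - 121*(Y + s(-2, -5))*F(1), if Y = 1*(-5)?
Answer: 34905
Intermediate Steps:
W(C) = 4*C² (W(C) = (2*C)*(2*C) = 4*C²)
F(u) = 144 (F(u) = 4*6² = 4*36 = 144)
Y = -5
57 - 121*(Y + s(-2, -5))*F(1) = 57 - 121*(-5 + 3)*144 = 57 - (-242)*144 = 57 - 121*(-288) = 57 + 34848 = 34905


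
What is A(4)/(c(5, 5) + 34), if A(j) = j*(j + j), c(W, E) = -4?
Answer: 16/15 ≈ 1.0667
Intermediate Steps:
A(j) = 2*j**2 (A(j) = j*(2*j) = 2*j**2)
A(4)/(c(5, 5) + 34) = (2*4**2)/(-4 + 34) = (2*16)/30 = 32*(1/30) = 16/15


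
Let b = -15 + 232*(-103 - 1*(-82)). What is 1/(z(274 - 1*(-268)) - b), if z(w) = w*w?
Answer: 1/298651 ≈ 3.3484e-6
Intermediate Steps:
z(w) = w²
b = -4887 (b = -15 + 232*(-103 + 82) = -15 + 232*(-21) = -15 - 4872 = -4887)
1/(z(274 - 1*(-268)) - b) = 1/((274 - 1*(-268))² - 1*(-4887)) = 1/((274 + 268)² + 4887) = 1/(542² + 4887) = 1/(293764 + 4887) = 1/298651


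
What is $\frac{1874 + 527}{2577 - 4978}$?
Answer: $-1$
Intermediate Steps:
$\frac{1874 + 527}{2577 - 4978} = \frac{2401}{-2401} = 2401 \left(- \frac{1}{2401}\right) = -1$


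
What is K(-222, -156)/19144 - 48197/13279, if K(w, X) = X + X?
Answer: -115853302/31776647 ≈ -3.6459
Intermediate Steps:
K(w, X) = 2*X
K(-222, -156)/19144 - 48197/13279 = (2*(-156))/19144 - 48197/13279 = -312*1/19144 - 48197*1/13279 = -39/2393 - 48197/13279 = -115853302/31776647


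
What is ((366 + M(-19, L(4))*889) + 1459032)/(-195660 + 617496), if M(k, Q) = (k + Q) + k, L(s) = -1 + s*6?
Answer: 482021/140612 ≈ 3.4280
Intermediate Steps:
L(s) = -1 + 6*s
M(k, Q) = Q + 2*k (M(k, Q) = (Q + k) + k = Q + 2*k)
((366 + M(-19, L(4))*889) + 1459032)/(-195660 + 617496) = ((366 + ((-1 + 6*4) + 2*(-19))*889) + 1459032)/(-195660 + 617496) = ((366 + ((-1 + 24) - 38)*889) + 1459032)/421836 = ((366 + (23 - 38)*889) + 1459032)*(1/421836) = ((366 - 15*889) + 1459032)*(1/421836) = ((366 - 13335) + 1459032)*(1/421836) = (-12969 + 1459032)*(1/421836) = 1446063*(1/421836) = 482021/140612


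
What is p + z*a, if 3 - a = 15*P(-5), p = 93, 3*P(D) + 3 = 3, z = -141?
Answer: -330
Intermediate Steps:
P(D) = 0 (P(D) = -1 + (⅓)*3 = -1 + 1 = 0)
a = 3 (a = 3 - 15*0 = 3 - 1*0 = 3 + 0 = 3)
p + z*a = 93 - 141*3 = 93 - 423 = -330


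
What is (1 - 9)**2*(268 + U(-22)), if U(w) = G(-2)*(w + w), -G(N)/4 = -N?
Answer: 39680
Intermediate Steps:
G(N) = 4*N (G(N) = -(-4)*N = 4*N)
U(w) = -16*w (U(w) = (4*(-2))*(w + w) = -16*w)
(1 - 9)**2*(268 + U(-22)) = (1 - 9)**2*(268 - 16*(-22)) = (-8)**2*(268 + 352) = 64*620 = 39680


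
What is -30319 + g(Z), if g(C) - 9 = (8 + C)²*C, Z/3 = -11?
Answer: -50935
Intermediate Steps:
Z = -33 (Z = 3*(-11) = -33)
g(C) = 9 + C*(8 + C)² (g(C) = 9 + (8 + C)²*C = 9 + C*(8 + C)²)
-30319 + g(Z) = -30319 + (9 - 33*(8 - 33)²) = -30319 + (9 - 33*(-25)²) = -30319 + (9 - 33*625) = -30319 + (9 - 20625) = -30319 - 20616 = -50935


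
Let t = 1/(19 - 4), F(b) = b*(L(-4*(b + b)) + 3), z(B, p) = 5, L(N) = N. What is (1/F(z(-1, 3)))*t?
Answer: -1/2775 ≈ -0.00036036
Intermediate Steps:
F(b) = b*(3 - 8*b) (F(b) = b*(-4*(b + b) + 3) = b*(-8*b + 3) = b*(3 - 8*b))
t = 1/15 ≈ 0.066667
(1/F(z(-1, 3)))*t = (1/(5*(3 - 8*5)))*(1/15) = (1/(5*(3 - 40)))*(1/15) = (1/(5*(-37)))*(1/15) = (1/(-185))*(1/15) = -1/185*1*(1/15) = -1/185*1/15 = -1/2775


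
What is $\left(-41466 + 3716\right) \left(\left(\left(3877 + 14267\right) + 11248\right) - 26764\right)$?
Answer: $-99207000$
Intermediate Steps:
$\left(-41466 + 3716\right) \left(\left(\left(3877 + 14267\right) + 11248\right) - 26764\right) = - 37750 \left(\left(18144 + 11248\right) - 26764\right) = - 37750 \left(29392 - 26764\right) = \left(-37750\right) 2628 = -99207000$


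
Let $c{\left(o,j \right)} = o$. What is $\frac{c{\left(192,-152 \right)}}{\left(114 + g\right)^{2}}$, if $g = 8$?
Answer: $\frac{48}{3721} \approx 0.0129$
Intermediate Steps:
$\frac{c{\left(192,-152 \right)}}{\left(114 + g\right)^{2}} = \frac{192}{\left(114 + 8\right)^{2}} = \frac{192}{122^{2}} = \frac{192}{14884} = 192 \cdot \frac{1}{14884} = \frac{48}{3721}$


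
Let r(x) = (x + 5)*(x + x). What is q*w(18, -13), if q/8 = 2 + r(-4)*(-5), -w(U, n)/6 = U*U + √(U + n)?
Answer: -653184 - 2016*√5 ≈ -6.5769e+5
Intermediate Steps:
r(x) = 2*x*(5 + x) (r(x) = (5 + x)*(2*x) = 2*x*(5 + x))
w(U, n) = -6*U² - 6*√(U + n) (w(U, n) = -6*(U*U + √(U + n)) = -6*(U² + √(U + n)) = -6*U² - 6*√(U + n))
q = 336 (q = 8*(2 + (2*(-4)*(5 - 4))*(-5)) = 8*(2 + (2*(-4)*1)*(-5)) = 8*(2 - 8*(-5)) = 8*(2 + 40) = 8*42 = 336)
q*w(18, -13) = 336*(-6*18² - 6*√(18 - 13)) = 336*(-6*324 - 6*√5) = 336*(-1944 - 6*√5) = -653184 - 2016*√5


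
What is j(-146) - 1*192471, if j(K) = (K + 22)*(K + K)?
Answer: -156263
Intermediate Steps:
j(K) = 2*K*(22 + K) (j(K) = (22 + K)*(2*K) = 2*K*(22 + K))
j(-146) - 1*192471 = 2*(-146)*(22 - 146) - 1*192471 = 2*(-146)*(-124) - 192471 = 36208 - 192471 = -156263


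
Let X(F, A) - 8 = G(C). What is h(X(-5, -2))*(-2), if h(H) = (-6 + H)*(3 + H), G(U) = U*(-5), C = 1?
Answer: 36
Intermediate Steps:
G(U) = -5*U
X(F, A) = 3 (X(F, A) = 8 - 5*1 = 8 - 5 = 3)
h(X(-5, -2))*(-2) = (-18 + 3² - 3*3)*(-2) = (-18 + 9 - 9)*(-2) = -18*(-2) = 36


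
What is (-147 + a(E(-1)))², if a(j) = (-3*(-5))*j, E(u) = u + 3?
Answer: 13689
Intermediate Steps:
E(u) = 3 + u
a(j) = 15*j
(-147 + a(E(-1)))² = (-147 + 15*(3 - 1))² = (-147 + 15*2)² = (-147 + 30)² = (-117)² = 13689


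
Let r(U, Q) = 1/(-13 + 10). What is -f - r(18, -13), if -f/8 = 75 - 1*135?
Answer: -1439/3 ≈ -479.67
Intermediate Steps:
f = 480 (f = -8*(75 - 1*135) = -8*(75 - 135) = -8*(-60) = 480)
r(U, Q) = -⅓ (r(U, Q) = 1/(-3) = -⅓)
-f - r(18, -13) = -1*480 - 1*(-⅓) = -480 + ⅓ = -1439/3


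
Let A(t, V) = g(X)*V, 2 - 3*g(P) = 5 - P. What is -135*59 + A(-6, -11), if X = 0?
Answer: -7954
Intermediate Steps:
g(P) = -1 + P/3 (g(P) = ⅔ - (5 - P)/3 = ⅔ + (-5/3 + P/3) = -1 + P/3)
A(t, V) = -V (A(t, V) = (-1 + (⅓)*0)*V = (-1 + 0)*V = -V)
-135*59 + A(-6, -11) = -135*59 - 1*(-11) = -7965 + 11 = -7954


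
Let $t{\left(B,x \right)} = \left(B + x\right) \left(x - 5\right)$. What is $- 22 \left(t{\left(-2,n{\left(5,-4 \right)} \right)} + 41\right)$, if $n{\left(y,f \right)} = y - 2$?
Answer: $-858$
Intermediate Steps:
$n{\left(y,f \right)} = -2 + y$
$t{\left(B,x \right)} = \left(-5 + x\right) \left(B + x\right)$ ($t{\left(B,x \right)} = \left(B + x\right) \left(-5 + x\right) = \left(-5 + x\right) \left(B + x\right)$)
$- 22 \left(t{\left(-2,n{\left(5,-4 \right)} \right)} + 41\right) = - 22 \left(\left(\left(-2 + 5\right)^{2} - -10 - 5 \left(-2 + 5\right) - 2 \left(-2 + 5\right)\right) + 41\right) = - 22 \left(\left(3^{2} + 10 - 15 - 6\right) + 41\right) = - 22 \left(\left(9 + 10 - 15 - 6\right) + 41\right) = - 22 \left(-2 + 41\right) = \left(-22\right) 39 = -858$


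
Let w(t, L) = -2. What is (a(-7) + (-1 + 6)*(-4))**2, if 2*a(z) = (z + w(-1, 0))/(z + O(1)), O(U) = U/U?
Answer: 5929/16 ≈ 370.56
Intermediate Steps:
O(U) = 1
a(z) = (-2 + z)/(2*(1 + z)) (a(z) = ((z - 2)/(z + 1))/2 = ((-2 + z)/(1 + z))/2 = (-2 + z)/(2*(1 + z)))
(a(-7) + (-1 + 6)*(-4))**2 = ((-2 - 7)/(2*(1 - 7)) + (-1 + 6)*(-4))**2 = ((1/2)*(-9)/(-6) + 5*(-4))**2 = ((1/2)*(-1/6)*(-9) - 20)**2 = (3/4 - 20)**2 = (-77/4)**2 = 5929/16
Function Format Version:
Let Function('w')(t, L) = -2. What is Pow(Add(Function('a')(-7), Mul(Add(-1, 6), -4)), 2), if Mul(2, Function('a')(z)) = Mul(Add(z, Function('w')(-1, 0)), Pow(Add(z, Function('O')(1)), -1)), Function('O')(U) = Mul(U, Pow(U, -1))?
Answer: Rational(5929, 16) ≈ 370.56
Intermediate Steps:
Function('O')(U) = 1
Function('a')(z) = Mul(Rational(1, 2), Pow(Add(1, z), -1), Add(-2, z)) (Function('a')(z) = Mul(Rational(1, 2), Mul(Add(z, -2), Pow(Add(z, 1), -1))) = Mul(Rational(1, 2), Mul(Add(-2, z), Pow(Add(1, z), -1))) = Mul(Rational(1, 2), Mul(Pow(Add(1, z), -1), Add(-2, z))) = Mul(Rational(1, 2), Pow(Add(1, z), -1), Add(-2, z)))
Pow(Add(Function('a')(-7), Mul(Add(-1, 6), -4)), 2) = Pow(Add(Mul(Rational(1, 2), Pow(Add(1, -7), -1), Add(-2, -7)), Mul(Add(-1, 6), -4)), 2) = Pow(Add(Mul(Rational(1, 2), Pow(-6, -1), -9), Mul(5, -4)), 2) = Pow(Add(Mul(Rational(1, 2), Rational(-1, 6), -9), -20), 2) = Pow(Add(Rational(3, 4), -20), 2) = Pow(Rational(-77, 4), 2) = Rational(5929, 16)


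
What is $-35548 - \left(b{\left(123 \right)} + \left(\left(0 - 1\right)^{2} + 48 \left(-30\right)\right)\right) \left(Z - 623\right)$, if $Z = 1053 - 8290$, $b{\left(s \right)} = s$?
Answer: $-10379308$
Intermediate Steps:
$Z = -7237$ ($Z = 1053 - 8290 = -7237$)
$-35548 - \left(b{\left(123 \right)} + \left(\left(0 - 1\right)^{2} + 48 \left(-30\right)\right)\right) \left(Z - 623\right) = -35548 - \left(123 + \left(\left(0 - 1\right)^{2} + 48 \left(-30\right)\right)\right) \left(-7237 - 623\right) = -35548 - \left(123 - \left(1440 - \left(-1\right)^{2}\right)\right) \left(-7860\right) = -35548 - \left(123 + \left(1 - 1440\right)\right) \left(-7860\right) = -35548 - \left(123 - 1439\right) \left(-7860\right) = -35548 - \left(-1316\right) \left(-7860\right) = -35548 - 10343760 = -10379308$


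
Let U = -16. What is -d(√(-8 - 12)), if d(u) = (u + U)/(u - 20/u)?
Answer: -½ - 4*I*√5/5 ≈ -0.5 - 1.7889*I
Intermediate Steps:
d(u) = (-16 + u)/(u - 20/u) (d(u) = (u - 16)/(u - 20/u) = (-16 + u)/(u - 20/u))
-d(√(-8 - 12)) = -√(-8 - 12)*(-16 + √(-8 - 12))/(-20 + (√(-8 - 12))²) = -√(-20)*(-16 + √(-20))/(-20 + (√(-20))²) = -2*I*√5*(-16 + 2*I*√5)/(-20 + (2*I*√5)²) = -2*I*√5*(-16 + 2*I*√5)/(-20 - 20) = -2*I*√5*(-16 + 2*I*√5)/(-40) = -2*I*√5*(-1)*(-16 + 2*I*√5)/40 = -(-1)*I*√5*(-16 + 2*I*√5)/20 = I*√5*(-16 + 2*I*√5)/20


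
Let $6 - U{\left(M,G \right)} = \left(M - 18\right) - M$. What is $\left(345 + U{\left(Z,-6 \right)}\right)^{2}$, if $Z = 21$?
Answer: $136161$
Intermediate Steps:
$U{\left(M,G \right)} = 24$ ($U{\left(M,G \right)} = 6 - \left(\left(M - 18\right) - M\right) = 6 - \left(\left(-18 + M\right) - M\right) = 6 - -18 = 6 + 18 = 24$)
$\left(345 + U{\left(Z,-6 \right)}\right)^{2} = \left(345 + 24\right)^{2} = 369^{2} = 136161$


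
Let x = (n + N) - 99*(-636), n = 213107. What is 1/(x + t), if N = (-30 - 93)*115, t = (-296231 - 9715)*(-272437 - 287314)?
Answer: 1/171253841372 ≈ 5.8393e-12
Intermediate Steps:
t = 171253579446 (t = -305946*(-559751) = 171253579446)
N = -14145 (N = -123*115 = -14145)
x = 261926 (x = (213107 - 14145) - 99*(-636) = 198962 + 62964 = 261926)
1/(x + t) = 1/(261926 + 171253579446) = 1/171253841372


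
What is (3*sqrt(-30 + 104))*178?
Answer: 534*sqrt(74) ≈ 4593.6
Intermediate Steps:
(3*sqrt(-30 + 104))*178 = (3*sqrt(74))*178 = 534*sqrt(74)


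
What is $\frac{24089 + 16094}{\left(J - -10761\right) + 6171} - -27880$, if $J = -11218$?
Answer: $\frac{159346503}{5714} \approx 27887.0$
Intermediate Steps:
$\frac{24089 + 16094}{\left(J - -10761\right) + 6171} - -27880 = \frac{24089 + 16094}{\left(-11218 - -10761\right) + 6171} - -27880 = \frac{40183}{\left(-11218 + 10761\right) + 6171} + 27880 = \frac{40183}{-457 + 6171} + 27880 = \frac{40183}{5714} + 27880 = \frac{159346503}{5714}$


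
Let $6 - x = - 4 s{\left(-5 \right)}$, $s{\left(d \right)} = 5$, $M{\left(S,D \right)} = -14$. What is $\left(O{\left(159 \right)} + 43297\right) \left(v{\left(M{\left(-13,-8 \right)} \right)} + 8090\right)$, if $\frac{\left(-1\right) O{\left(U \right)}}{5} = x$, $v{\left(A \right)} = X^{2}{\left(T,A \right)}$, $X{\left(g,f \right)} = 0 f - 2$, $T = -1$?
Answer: $349393698$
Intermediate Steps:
$X{\left(g,f \right)} = -2$ ($X{\left(g,f \right)} = 0 - 2 = -2$)
$x = 26$ ($x = 6 - \left(-4\right) 5 = 6 - -20 = 6 + 20 = 26$)
$v{\left(A \right)} = 4$ ($v{\left(A \right)} = \left(-2\right)^{2} = 4$)
$O{\left(U \right)} = -130$ ($O{\left(U \right)} = \left(-5\right) 26 = -130$)
$\left(O{\left(159 \right)} + 43297\right) \left(v{\left(M{\left(-13,-8 \right)} \right)} + 8090\right) = \left(-130 + 43297\right) \left(4 + 8090\right) = 43167 \cdot 8094 = 349393698$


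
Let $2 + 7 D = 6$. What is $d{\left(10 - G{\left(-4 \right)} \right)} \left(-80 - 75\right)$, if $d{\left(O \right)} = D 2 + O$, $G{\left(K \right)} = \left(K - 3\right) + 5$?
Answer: $- \frac{14260}{7} \approx -2037.1$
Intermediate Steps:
$D = \frac{4}{7}$ ($D = - \frac{2}{7} + \frac{1}{7} \cdot 6 = - \frac{2}{7} + \frac{6}{7} = \frac{4}{7} \approx 0.57143$)
$G{\left(K \right)} = 2 + K$ ($G{\left(K \right)} = \left(-3 + K\right) + 5 = 2 + K$)
$d{\left(O \right)} = \frac{8}{7} + O$ ($d{\left(O \right)} = \frac{4}{7} \cdot 2 + O = \frac{8}{7} + O$)
$d{\left(10 - G{\left(-4 \right)} \right)} \left(-80 - 75\right) = \left(\frac{8}{7} + \left(10 - \left(2 - 4\right)\right)\right) \left(-80 - 75\right) = \left(\frac{8}{7} + \left(10 - -2\right)\right) \left(-80 - 75\right) = \left(\frac{8}{7} + \left(10 + 2\right)\right) \left(-155\right) = \left(\frac{8}{7} + 12\right) \left(-155\right) = \frac{92}{7} \left(-155\right) = - \frac{14260}{7}$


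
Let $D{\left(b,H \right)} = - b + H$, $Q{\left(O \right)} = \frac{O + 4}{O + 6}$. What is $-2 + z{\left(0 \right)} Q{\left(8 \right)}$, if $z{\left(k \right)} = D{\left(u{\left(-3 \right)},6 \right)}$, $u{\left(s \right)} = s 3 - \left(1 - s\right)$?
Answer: $\frac{100}{7} \approx 14.286$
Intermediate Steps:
$Q{\left(O \right)} = \frac{4 + O}{6 + O}$
$u{\left(s \right)} = -1 + 4 s$ ($u{\left(s \right)} = 3 s + \left(-1 + s\right) = -1 + 4 s$)
$D{\left(b,H \right)} = H - b$
$z{\left(k \right)} = 19$ ($z{\left(k \right)} = 6 - \left(-1 + 4 \left(-3\right)\right) = 6 - \left(-1 - 12\right) = 6 - -13 = 6 + 13 = 19$)
$-2 + z{\left(0 \right)} Q{\left(8 \right)} = -2 + 19 \frac{4 + 8}{6 + 8} = -2 + 19 \cdot \frac{1}{14} \cdot 12 = -2 + 19 \cdot \frac{6}{7} = -2 + \frac{114}{7} = \frac{100}{7}$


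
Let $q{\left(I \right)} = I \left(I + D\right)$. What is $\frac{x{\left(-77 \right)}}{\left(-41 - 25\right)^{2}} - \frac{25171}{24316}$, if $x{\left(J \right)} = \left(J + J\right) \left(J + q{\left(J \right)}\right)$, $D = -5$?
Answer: $- \frac{5386849}{24316} \approx -221.54$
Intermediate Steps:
$q{\left(I \right)} = I \left(-5 + I\right)$ ($q{\left(I \right)} = I \left(I - 5\right) = I \left(-5 + I\right)$)
$x{\left(J \right)} = 2 J \left(J + J \left(-5 + J\right)\right)$ ($x{\left(J \right)} = \left(J + J\right) \left(J + J \left(-5 + J\right)\right) = 2 J \left(J + J \left(-5 + J\right)\right)$)
$\frac{x{\left(-77 \right)}}{\left(-41 - 25\right)^{2}} - \frac{25171}{24316} = \frac{2 \left(-77\right)^{2} \left(-4 - 77\right)}{\left(-41 - 25\right)^{2}} - \frac{25171}{24316} = \frac{2 \cdot 5929 \left(-81\right)}{\left(-66\right)^{2}} - \frac{25171}{24316} = - \frac{960498}{4356} - \frac{25171}{24316} = \left(-960498\right) \frac{1}{4356} - \frac{25171}{24316} = - \frac{441}{2} - \frac{25171}{24316} = - \frac{5386849}{24316}$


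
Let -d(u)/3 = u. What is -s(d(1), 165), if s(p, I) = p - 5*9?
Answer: 48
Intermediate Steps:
d(u) = -3*u
s(p, I) = -45 + p (s(p, I) = p - 45 = -45 + p)
-s(d(1), 165) = -(-45 - 3*1) = -(-45 - 3) = -1*(-48) = 48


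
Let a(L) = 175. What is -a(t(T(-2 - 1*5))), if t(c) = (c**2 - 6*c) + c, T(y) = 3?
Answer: -175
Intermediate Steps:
t(c) = c**2 - 5*c
-a(t(T(-2 - 1*5))) = -1*175 = -175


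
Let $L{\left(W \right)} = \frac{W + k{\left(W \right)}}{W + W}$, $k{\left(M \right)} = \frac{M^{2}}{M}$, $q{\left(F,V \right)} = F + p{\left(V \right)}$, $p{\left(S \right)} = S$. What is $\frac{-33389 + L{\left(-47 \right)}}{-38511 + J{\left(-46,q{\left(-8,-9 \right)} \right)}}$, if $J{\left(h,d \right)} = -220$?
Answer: $\frac{33388}{38731} \approx 0.86205$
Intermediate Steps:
$q{\left(F,V \right)} = F + V$
$k{\left(M \right)} = M$
$L{\left(W \right)} = 1$ ($L{\left(W \right)} = \frac{W + W}{W + W} = \frac{2 W}{2 W} = 2 W \frac{1}{2 W} = 1$)
$\frac{-33389 + L{\left(-47 \right)}}{-38511 + J{\left(-46,q{\left(-8,-9 \right)} \right)}} = \frac{-33389 + 1}{-38511 - 220} = - \frac{33388}{-38731} = \left(-33388\right) \left(- \frac{1}{38731}\right) = \frac{33388}{38731}$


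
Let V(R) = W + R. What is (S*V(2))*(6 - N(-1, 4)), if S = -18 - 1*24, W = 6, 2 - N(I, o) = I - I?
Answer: -1344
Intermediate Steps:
N(I, o) = 2 (N(I, o) = 2 - (I - I) = 2 - 1*0 = 2 + 0 = 2)
S = -42 (S = -18 - 24 = -42)
V(R) = 6 + R
(S*V(2))*(6 - N(-1, 4)) = (-42*(6 + 2))*(6 - 1*2) = (-42*8)*(6 - 2) = -336*4 = -1344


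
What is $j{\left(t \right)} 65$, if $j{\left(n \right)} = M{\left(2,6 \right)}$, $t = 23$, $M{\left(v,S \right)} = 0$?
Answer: $0$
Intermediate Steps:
$j{\left(n \right)} = 0$
$j{\left(t \right)} 65 = 0 \cdot 65 = 0$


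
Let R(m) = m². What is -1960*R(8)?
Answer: -125440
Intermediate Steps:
-1960*R(8) = -1960*8² = -1960*64 = -125440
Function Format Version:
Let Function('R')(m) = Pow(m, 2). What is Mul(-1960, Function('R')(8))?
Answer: -125440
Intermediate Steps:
Mul(-1960, Function('R')(8)) = Mul(-1960, Pow(8, 2)) = Mul(-1960, 64) = -125440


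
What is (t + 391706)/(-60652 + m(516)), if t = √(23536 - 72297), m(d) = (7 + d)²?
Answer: 55958/30411 + I*√48761/212877 ≈ 1.8401 + 0.0010373*I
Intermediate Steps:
t = I*√48761 (t = √(-48761) = I*√48761 ≈ 220.82*I)
(t + 391706)/(-60652 + m(516)) = (I*√48761 + 391706)/(-60652 + (7 + 516)²) = (391706 + I*√48761)/(-60652 + 523²) = (391706 + I*√48761)/(-60652 + 273529) = (391706 + I*√48761)/212877 = (391706 + I*√48761)*(1/212877) = 55958/30411 + I*√48761/212877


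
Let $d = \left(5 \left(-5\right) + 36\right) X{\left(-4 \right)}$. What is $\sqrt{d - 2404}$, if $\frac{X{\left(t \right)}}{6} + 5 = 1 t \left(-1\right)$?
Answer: $i \sqrt{2470} \approx 49.699 i$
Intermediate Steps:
$X{\left(t \right)} = -30 - 6 t$ ($X{\left(t \right)} = -30 + 6 \cdot 1 t \left(-1\right) = -30 + 6 t \left(-1\right) = -30 + 6 \left(- t\right) = -30 - 6 t$)
$d = -66$ ($d = \left(5 \left(-5\right) + 36\right) \left(-30 - -24\right) = \left(-25 + 36\right) \left(-30 + 24\right) = 11 \left(-6\right) = -66$)
$\sqrt{d - 2404} = \sqrt{-66 - 2404} = \sqrt{-2470} = i \sqrt{2470}$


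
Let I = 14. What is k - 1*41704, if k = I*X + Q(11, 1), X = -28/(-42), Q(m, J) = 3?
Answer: -125075/3 ≈ -41692.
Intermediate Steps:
X = ⅔ (X = -28*(-1/42) = ⅔ ≈ 0.66667)
k = 37/3 (k = 14*(⅔) + 3 = 28/3 + 3 = 37/3 ≈ 12.333)
k - 1*41704 = 37/3 - 1*41704 = 37/3 - 41704 = -125075/3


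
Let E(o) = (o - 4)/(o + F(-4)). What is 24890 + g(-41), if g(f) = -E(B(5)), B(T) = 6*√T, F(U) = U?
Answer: 24889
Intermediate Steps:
E(o) = 1 (E(o) = (o - 4)/(o - 4) = (-4 + o)/(-4 + o) = 1)
g(f) = -1 (g(f) = -1*1 = -1)
24890 + g(-41) = 24890 - 1 = 24889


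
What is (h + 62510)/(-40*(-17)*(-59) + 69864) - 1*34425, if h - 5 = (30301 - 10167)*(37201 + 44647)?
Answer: 624052947/29744 ≈ 20981.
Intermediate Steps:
h = 1647927637 (h = 5 + (30301 - 10167)*(37201 + 44647) = 5 + 20134*81848 = 5 + 1647927632 = 1647927637)
(h + 62510)/(-40*(-17)*(-59) + 69864) - 1*34425 = (1647927637 + 62510)/(-40*(-17)*(-59) + 69864) - 1*34425 = 1647990147/(680*(-59) + 69864) - 34425 = 1647990147/(-40120 + 69864) - 34425 = 1647990147/29744 - 34425 = 624052947/29744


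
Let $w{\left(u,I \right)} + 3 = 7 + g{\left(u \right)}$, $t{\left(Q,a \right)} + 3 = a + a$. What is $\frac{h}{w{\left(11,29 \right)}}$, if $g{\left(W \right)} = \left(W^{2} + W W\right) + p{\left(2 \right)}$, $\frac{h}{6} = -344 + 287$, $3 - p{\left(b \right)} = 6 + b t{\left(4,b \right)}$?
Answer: $- \frac{342}{241} \approx -1.4191$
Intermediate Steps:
$t{\left(Q,a \right)} = -3 + 2 a$ ($t{\left(Q,a \right)} = -3 + \left(a + a\right) = -3 + 2 a$)
$p{\left(b \right)} = -3 - b \left(-3 + 2 b\right)$ ($p{\left(b \right)} = 3 - \left(6 + b \left(-3 + 2 b\right)\right) = -3 - b \left(-3 + 2 b\right)$)
$h = -342$ ($h = 6 \left(-344 + 287\right) = 6 \left(-57\right) = -342$)
$g{\left(W \right)} = -5 + 2 W^{2}$ ($g{\left(W \right)} = \left(W^{2} + W W\right) - \left(3 + 2 \left(-3 + 2 \cdot 2\right)\right) = \left(W^{2} + W^{2}\right) - \left(3 + 2 \left(-3 + 4\right)\right) = 2 W^{2} - \left(3 + 2 \cdot 1\right) = 2 W^{2} - 5 = -5 + 2 W^{2}$)
$w{\left(u,I \right)} = -1 + 2 u^{2}$ ($w{\left(u,I \right)} = -3 + \left(7 + \left(-5 + 2 u^{2}\right)\right) = -3 + \left(2 + 2 u^{2}\right) = -1 + 2 u^{2}$)
$\frac{h}{w{\left(11,29 \right)}} = - \frac{342}{-1 + 2 \cdot 11^{2}} = - \frac{342}{-1 + 2 \cdot 121} = - \frac{342}{-1 + 242} = - \frac{342}{241}$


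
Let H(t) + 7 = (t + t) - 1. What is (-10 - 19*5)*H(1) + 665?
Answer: 1295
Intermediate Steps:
H(t) = -8 + 2*t (H(t) = -7 + ((t + t) - 1) = -7 + (2*t - 1) = -7 + (-1 + 2*t) = -8 + 2*t)
(-10 - 19*5)*H(1) + 665 = (-10 - 19*5)*(-8 + 2*1) + 665 = (-10 - 95)*(-8 + 2) + 665 = -105*(-6) + 665 = 630 + 665 = 1295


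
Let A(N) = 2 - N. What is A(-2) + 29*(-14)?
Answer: -402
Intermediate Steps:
A(-2) + 29*(-14) = (2 - 1*(-2)) + 29*(-14) = (2 + 2) - 406 = 4 - 406 = -402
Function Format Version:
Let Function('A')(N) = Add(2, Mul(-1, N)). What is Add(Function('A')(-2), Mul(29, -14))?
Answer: -402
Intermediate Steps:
Add(Function('A')(-2), Mul(29, -14)) = Add(Add(2, Mul(-1, -2)), Mul(29, -14)) = Add(Add(2, 2), -406) = Add(4, -406) = -402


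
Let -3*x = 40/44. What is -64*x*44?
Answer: 2560/3 ≈ 853.33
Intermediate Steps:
x = -10/33 (x = -40/(3*44) = -1/3*10/11 = -10/33 ≈ -0.30303)
-64*x*44 = -64*(-10/33)*44 = (640/33)*44 = 2560/3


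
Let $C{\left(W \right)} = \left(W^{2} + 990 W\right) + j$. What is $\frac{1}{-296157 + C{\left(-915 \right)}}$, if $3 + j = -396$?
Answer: $- \frac{1}{365181} \approx -2.7384 \cdot 10^{-6}$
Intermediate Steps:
$j = -399$ ($j = -3 - 396 = -399$)
$C{\left(W \right)} = -399 + W^{2} + 990 W$ ($C{\left(W \right)} = \left(W^{2} + 990 W\right) - 399 = -399 + W^{2} + 990 W$)
$\frac{1}{-296157 + C{\left(-915 \right)}} = \frac{1}{-296157 + \left(-399 + \left(-915\right)^{2} + 990 \left(-915\right)\right)} = \frac{1}{-296157 - 69024} = \frac{1}{-365181} = - \frac{1}{365181}$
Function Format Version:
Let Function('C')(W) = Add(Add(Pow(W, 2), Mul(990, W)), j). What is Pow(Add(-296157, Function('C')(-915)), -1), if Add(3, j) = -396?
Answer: Rational(-1, 365181) ≈ -2.7384e-6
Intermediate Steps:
j = -399 (j = Add(-3, -396) = -399)
Function('C')(W) = Add(-399, Pow(W, 2), Mul(990, W)) (Function('C')(W) = Add(Add(Pow(W, 2), Mul(990, W)), -399) = Add(-399, Pow(W, 2), Mul(990, W)))
Pow(Add(-296157, Function('C')(-915)), -1) = Pow(Add(-296157, Add(-399, Pow(-915, 2), Mul(990, -915))), -1) = Pow(Add(-296157, Add(-399, 837225, -905850)), -1) = Pow(Add(-296157, -69024), -1) = Pow(-365181, -1) = Rational(-1, 365181)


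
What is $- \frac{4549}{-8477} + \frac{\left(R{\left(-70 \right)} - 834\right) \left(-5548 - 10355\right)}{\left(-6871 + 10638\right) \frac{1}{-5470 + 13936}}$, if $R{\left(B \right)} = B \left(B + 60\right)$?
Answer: $\frac{152934107610647}{31932859} \approx 4.7892 \cdot 10^{6}$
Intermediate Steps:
$R{\left(B \right)} = B \left(60 + B\right)$
$- \frac{4549}{-8477} + \frac{\left(R{\left(-70 \right)} - 834\right) \left(-5548 - 10355\right)}{\left(-6871 + 10638\right) \frac{1}{-5470 + 13936}} = - \frac{4549}{-8477} + \frac{\left(- 70 \left(60 - 70\right) - 834\right) \left(-5548 - 10355\right)}{\left(-6871 + 10638\right) \frac{1}{-5470 + 13936}} = \left(-4549\right) \left(- \frac{1}{8477}\right) + \frac{\left(\left(-70\right) \left(-10\right) - 834\right) \left(-15903\right)}{3767 \cdot \frac{1}{8466}} = \frac{4549}{8477} + \frac{\left(700 - 834\right) \left(-15903\right)}{3767 \cdot \frac{1}{8466}} = \frac{4549}{8477} + \frac{\left(-134\right) \left(-15903\right)}{\frac{3767}{8466}} = \frac{4549}{8477} + 2131002 \cdot \frac{8466}{3767} = \frac{4549}{8477} + \frac{18041062932}{3767} = \frac{152934107610647}{31932859}$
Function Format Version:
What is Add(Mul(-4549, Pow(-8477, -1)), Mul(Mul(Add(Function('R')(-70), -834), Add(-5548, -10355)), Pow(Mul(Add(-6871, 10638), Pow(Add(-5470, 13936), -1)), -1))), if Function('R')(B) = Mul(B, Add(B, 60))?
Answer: Rational(152934107610647, 31932859) ≈ 4.7892e+6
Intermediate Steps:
Function('R')(B) = Mul(B, Add(60, B))
Add(Mul(-4549, Pow(-8477, -1)), Mul(Mul(Add(Function('R')(-70), -834), Add(-5548, -10355)), Pow(Mul(Add(-6871, 10638), Pow(Add(-5470, 13936), -1)), -1))) = Add(Mul(-4549, Pow(-8477, -1)), Mul(Mul(Add(Mul(-70, Add(60, -70)), -834), Add(-5548, -10355)), Pow(Mul(Add(-6871, 10638), Pow(Add(-5470, 13936), -1)), -1))) = Add(Mul(-4549, Rational(-1, 8477)), Mul(Mul(Add(Mul(-70, -10), -834), -15903), Pow(Mul(3767, Pow(8466, -1)), -1))) = Add(Rational(4549, 8477), Mul(Mul(Add(700, -834), -15903), Pow(Mul(3767, Rational(1, 8466)), -1))) = Add(Rational(4549, 8477), Mul(Mul(-134, -15903), Pow(Rational(3767, 8466), -1))) = Add(Rational(4549, 8477), Mul(2131002, Rational(8466, 3767))) = Add(Rational(4549, 8477), Rational(18041062932, 3767)) = Rational(152934107610647, 31932859)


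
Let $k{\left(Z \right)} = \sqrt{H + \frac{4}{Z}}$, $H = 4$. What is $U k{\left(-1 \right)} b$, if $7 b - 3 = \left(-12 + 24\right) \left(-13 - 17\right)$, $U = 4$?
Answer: $0$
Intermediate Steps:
$k{\left(Z \right)} = \sqrt{4 + \frac{4}{Z}}$
$b = -51$ ($b = \frac{3}{7} + \frac{\left(-12 + 24\right) \left(-13 - 17\right)}{7} = \frac{3}{7} + \frac{12 \left(-30\right)}{7} = \frac{3}{7} + \frac{1}{7} \left(-360\right) = \frac{3}{7} - \frac{360}{7} = -51$)
$U k{\left(-1 \right)} b = 4 \cdot 2 \sqrt{\frac{1 - 1}{-1}} \left(-51\right) = 4 \cdot 2 \sqrt{\left(-1\right) 0} \left(-51\right) = 4 \cdot 2 \sqrt{0} \left(-51\right) = 4 \cdot 2 \cdot 0 \left(-51\right) = 4 \cdot 0 \left(-51\right) = 0 \left(-51\right) = 0$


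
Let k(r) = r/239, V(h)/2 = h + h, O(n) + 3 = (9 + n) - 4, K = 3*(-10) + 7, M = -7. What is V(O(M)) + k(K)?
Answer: -4803/239 ≈ -20.096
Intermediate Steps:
K = -23 (K = -30 + 7 = -23)
O(n) = 2 + n (O(n) = -3 + ((9 + n) - 4) = -3 + (5 + n) = 2 + n)
V(h) = 4*h (V(h) = 2*(h + h) = 2*(2*h) = 4*h)
k(r) = r/239 (k(r) = r*(1/239) = r/239)
V(O(M)) + k(K) = 4*(2 - 7) + (1/239)*(-23) = 4*(-5) - 23/239 = -20 - 23/239 = -4803/239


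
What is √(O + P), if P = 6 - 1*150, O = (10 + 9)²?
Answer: √217 ≈ 14.731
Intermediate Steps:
O = 361 (O = 19² = 361)
P = -144 (P = 6 - 150 = -144)
√(O + P) = √(361 - 144) = √217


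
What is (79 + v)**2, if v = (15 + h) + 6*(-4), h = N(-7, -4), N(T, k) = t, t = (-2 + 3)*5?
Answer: 5625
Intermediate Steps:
t = 5 (t = 1*5 = 5)
N(T, k) = 5
h = 5
v = -4 (v = (15 + 5) + 6*(-4) = 20 - 24 = -4)
(79 + v)**2 = (79 - 4)**2 = 75**2 = 5625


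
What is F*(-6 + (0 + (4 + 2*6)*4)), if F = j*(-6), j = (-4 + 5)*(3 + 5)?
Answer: -2784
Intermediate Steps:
j = 8 (j = 1*8 = 8)
F = -48 (F = 8*(-6) = -48)
F*(-6 + (0 + (4 + 2*6)*4)) = -48*(-6 + (0 + (4 + 2*6)*4)) = -48*(-6 + (0 + (4 + 12)*4)) = -48*(-6 + (0 + 16*4)) = -48*(-6 + (0 + 64)) = -48*(-6 + 64) = -48*58 = -2784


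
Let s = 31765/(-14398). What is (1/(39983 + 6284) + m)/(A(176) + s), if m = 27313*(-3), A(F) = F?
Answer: -54583850509376/115773127561 ≈ -471.47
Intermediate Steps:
m = -81939
s = -31765/14398 (s = 31765*(-1/14398) = -31765/14398 ≈ -2.2062)
(1/(39983 + 6284) + m)/(A(176) + s) = (1/(39983 + 6284) - 81939)/(176 - 31765/14398) = (1/46267 - 81939)/(2502283/14398) = (1/46267 - 81939)*(14398/2502283) = -3791071712/46267*14398/2502283 = -54583850509376/115773127561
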